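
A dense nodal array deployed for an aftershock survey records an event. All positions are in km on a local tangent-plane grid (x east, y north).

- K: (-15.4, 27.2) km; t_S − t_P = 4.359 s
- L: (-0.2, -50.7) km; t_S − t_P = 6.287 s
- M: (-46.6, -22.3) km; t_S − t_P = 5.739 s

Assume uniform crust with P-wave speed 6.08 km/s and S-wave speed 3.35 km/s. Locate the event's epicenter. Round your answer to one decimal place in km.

Distance from S−P lag: d = Δt · v_P v_S / (v_P − v_S) = Δt · (6.08·3.35)/(6.08−3.35) ≈ 7.4608·Δt.
So d_K = 32.52, d_L = 46.91, d_M = 42.82 km.
Circle about each station: (x + 15.4)² + (y − 27.2)² = 32.52²; (x + 0.2)² + (y + 50.7)² = 46.91²; (x + 46.6)² + (y + 22.3)² = 42.82².
Subtracting the K equation from the L and M equations removes the quadratic terms:
30.4 x − 155.8 y = 450.53
-62.4 x − 99.0 y = 915.85
Solving the 2×2 system: x ≈ -7.7, y ≈ -4.4 km.
Check against K (with the unrounded x, y): √((x + 15.4)²+(y − 27.2)²) = 32.52 ≈ 32.52 km. ✓

-7.7 km east, -4.4 km north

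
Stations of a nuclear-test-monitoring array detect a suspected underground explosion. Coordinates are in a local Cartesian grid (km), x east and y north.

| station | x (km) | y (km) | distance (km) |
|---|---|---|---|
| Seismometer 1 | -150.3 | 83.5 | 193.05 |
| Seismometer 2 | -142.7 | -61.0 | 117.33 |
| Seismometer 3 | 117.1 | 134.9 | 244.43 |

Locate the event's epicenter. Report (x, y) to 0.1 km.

Circle about each station: (x + 150.3)² + (y − 83.5)² = 193.05²; (x + 142.7)² + (y + 61.0)² = 117.33²; (x − 117.1)² + (y − 134.9)² = 244.43².
Subtracting pairs of circle equations eliminates x²+y² and gives linear equations (the radical axes):
15.2 x − 289.0 y = 18023.92
534.8 x + 102.8 y = -20129.64
Solving the 2×2 system: x ≈ -25.4, y ≈ -63.7 km.

x ≈ -25.4 km, y ≈ -63.7 km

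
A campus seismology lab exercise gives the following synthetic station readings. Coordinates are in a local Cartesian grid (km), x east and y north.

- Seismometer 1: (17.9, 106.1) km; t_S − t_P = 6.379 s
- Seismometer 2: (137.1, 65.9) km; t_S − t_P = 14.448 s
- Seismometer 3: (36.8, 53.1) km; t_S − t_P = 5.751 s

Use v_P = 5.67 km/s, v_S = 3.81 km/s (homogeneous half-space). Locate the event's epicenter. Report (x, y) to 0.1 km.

Distance from S−P lag: d = Δt · v_P v_S / (v_P − v_S) = Δt · (5.67·3.81)/(5.67−3.81) ≈ 11.6144·Δt.
So d_Seismometer 1 = 74.09, d_Seismometer 2 = 167.80, d_Seismometer 3 = 66.79 km.
Circle about each station: (x − 17.9)² + (y − 106.1)² = 74.09²; (x − 137.1)² + (y − 65.9)² = 167.80²; (x − 36.8)² + (y − 53.1)² = 66.79².
Subtracting pairs of circle equations eliminates x²+y² and gives linear equations (the radical axes):
238.4 x − 80.4 y = -11105.91
37.8 x − 106.0 y = -6375.35
Solving the 2×2 system: x ≈ -29.9, y ≈ 49.5 km.
Check against Seismometer 1 (with the unrounded x, y): √((x − 17.9)²+(y − 106.1)²) = 74.09 ≈ 74.09 km. ✓

-29.9 km east, 49.5 km north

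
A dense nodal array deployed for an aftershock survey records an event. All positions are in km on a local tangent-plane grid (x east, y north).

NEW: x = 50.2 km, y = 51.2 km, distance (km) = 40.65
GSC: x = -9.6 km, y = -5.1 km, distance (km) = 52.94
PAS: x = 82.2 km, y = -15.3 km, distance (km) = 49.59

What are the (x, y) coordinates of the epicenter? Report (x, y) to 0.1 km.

Circle about each station: (x − 50.2)² + (y − 51.2)² = 40.65²; (x + 9.6)² + (y + 5.1)² = 52.94²; (x − 82.2)² + (y + 15.3)² = 49.59².
Subtracting the NEW equation from the GSC and PAS equations removes the quadratic terms:
-119.6 x − 112.6 y = -6173.53
64.0 x − 133.0 y = 1042.70
Solving the 2×2 system: x ≈ 40.6, y ≈ 11.7 km.

(40.6, 11.7)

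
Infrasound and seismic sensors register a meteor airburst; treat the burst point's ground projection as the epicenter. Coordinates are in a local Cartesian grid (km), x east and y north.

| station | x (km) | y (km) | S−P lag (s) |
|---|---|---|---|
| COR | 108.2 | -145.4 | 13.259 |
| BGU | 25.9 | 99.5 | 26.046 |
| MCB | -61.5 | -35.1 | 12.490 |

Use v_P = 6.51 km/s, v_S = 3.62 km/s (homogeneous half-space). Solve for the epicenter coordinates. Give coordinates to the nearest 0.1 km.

Distance from S−P lag: d = Δt · v_P v_S / (v_P − v_S) = Δt · (6.51·3.62)/(6.51−3.62) ≈ 8.1544·Δt.
So d_COR = 108.12, d_BGU = 212.39, d_MCB = 101.85 km.
Circle about each station: (x − 108.2)² + (y + 145.4)² = 108.12²; (x − 25.9)² + (y − 99.5)² = 212.39²; (x + 61.5)² + (y + 35.1)² = 101.85².
Subtracting pairs of circle equations eliminates x²+y² and gives linear equations (the radical axes):
-164.6 x + 489.8 y = -55696.92
-339.4 x + 220.6 y = -26517.63
Solving the 2×2 system: x ≈ 5.4, y ≈ -111.9 km.
Check against COR (with the unrounded x, y): √((x − 108.2)²+(y + 145.4)²) = 108.12 ≈ 108.12 km. ✓

x ≈ 5.4 km, y ≈ -111.9 km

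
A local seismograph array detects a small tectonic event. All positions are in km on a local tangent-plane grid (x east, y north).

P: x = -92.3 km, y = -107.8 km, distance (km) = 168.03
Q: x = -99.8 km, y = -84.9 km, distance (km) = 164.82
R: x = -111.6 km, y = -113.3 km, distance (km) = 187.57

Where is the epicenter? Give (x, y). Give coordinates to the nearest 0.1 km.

53.4 km east, -24.1 km north

Circle about each station: (x + 92.3)² + (y + 107.8)² = 168.03²; (x + 99.8)² + (y + 84.9)² = 164.82²; (x + 111.6)² + (y + 113.3)² = 187.57².
Subtracting the P equation from the Q and R equations removes the quadratic terms:
-15.0 x + 45.8 y = -1903.63
-38.6 x − 11.0 y = -1797.10
Solving the 2×2 system: x ≈ 53.4, y ≈ -24.1 km.
Check against P (with the unrounded x, y): √((x + 92.3)²+(y + 107.8)²) = 168.06 ≈ 168.03 km. ✓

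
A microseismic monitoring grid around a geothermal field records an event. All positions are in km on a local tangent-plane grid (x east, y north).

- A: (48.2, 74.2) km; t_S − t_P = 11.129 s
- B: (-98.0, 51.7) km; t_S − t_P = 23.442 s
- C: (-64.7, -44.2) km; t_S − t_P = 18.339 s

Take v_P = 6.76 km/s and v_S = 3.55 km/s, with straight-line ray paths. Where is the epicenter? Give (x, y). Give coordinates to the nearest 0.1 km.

x ≈ 67.2 km, y ≈ -6.8 km

Distance from S−P lag: d = Δt · v_P v_S / (v_P − v_S) = Δt · (6.76·3.55)/(6.76−3.55) ≈ 7.4760·Δt.
So d_A = 83.20, d_B = 175.25, d_C = 137.10 km.
Circle about each station: (x − 48.2)² + (y − 74.2)² = 83.20²; (x + 98.0)² + (y − 51.7)² = 175.25²; (x + 64.7)² + (y + 44.2)² = 137.10².
Subtracting the A equation from the B and C equations removes the quadratic terms:
-292.4 x − 45.0 y = -19342.31
-225.8 x − 236.8 y = -13563.32
Solving the 2×2 system: x ≈ 67.2, y ≈ -6.8 km.
Check against A (with the unrounded x, y): √((x − 48.2)²+(y − 74.2)²) = 83.20 ≈ 83.20 km. ✓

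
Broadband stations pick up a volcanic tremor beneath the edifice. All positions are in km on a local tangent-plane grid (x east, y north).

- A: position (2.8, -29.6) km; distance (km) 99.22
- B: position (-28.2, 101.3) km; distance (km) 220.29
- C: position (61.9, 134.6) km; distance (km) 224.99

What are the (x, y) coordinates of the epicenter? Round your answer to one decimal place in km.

81.9 km east, -89.5 km north

Circle about each station: (x − 2.8)² + (y + 29.6)² = 99.22²; (x + 28.2)² + (y − 101.3)² = 220.29²; (x − 61.9)² + (y − 134.6)² = 224.99².
Subtracting the A equation from the B and C equations removes the quadratic terms:
-62.0 x + 261.8 y = -28510.15
118.2 x + 328.4 y = -19711.12
Solving the 2×2 system: x ≈ 81.9, y ≈ -89.5 km.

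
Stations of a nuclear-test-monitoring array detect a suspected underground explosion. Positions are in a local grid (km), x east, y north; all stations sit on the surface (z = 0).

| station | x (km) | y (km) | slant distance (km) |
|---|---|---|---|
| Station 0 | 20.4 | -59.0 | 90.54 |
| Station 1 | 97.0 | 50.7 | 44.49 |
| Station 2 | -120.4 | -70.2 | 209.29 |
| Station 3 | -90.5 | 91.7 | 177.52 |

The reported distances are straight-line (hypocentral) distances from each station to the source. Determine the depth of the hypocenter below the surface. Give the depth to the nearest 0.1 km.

Each station gives a sphere (x−x_i)² + (y−y_i)² + z² = d_i² (stations at z=0).
Subtracting the Station 0 sphere from Station 1 and Station 2: z² cancels, leaving linear equations in x and y:
153.2 x + 219.4 y = 14300.46
-281.6 x − 22.4 y = -20077.77
Solving: x ≈ 70.002, y ≈ 16.299 km (keep extra digits for the depth step; rounded: 70.0, 16.3).
Then from the Station 0 sphere: z² = 90.54² − (x − 20.4)² − (y + 59.0)² with x = 70.002, y = 16.299, so z ≈ 8.197 ≈ 8.2 km.

depth ≈ 8.2 km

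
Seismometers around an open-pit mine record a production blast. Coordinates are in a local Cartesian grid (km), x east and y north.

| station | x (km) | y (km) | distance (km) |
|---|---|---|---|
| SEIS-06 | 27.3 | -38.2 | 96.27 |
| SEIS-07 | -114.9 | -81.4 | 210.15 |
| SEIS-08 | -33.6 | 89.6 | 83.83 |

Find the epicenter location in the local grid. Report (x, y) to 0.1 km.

Circle about each station: (x − 27.3)² + (y + 38.2)² = 96.27²; (x + 114.9)² + (y + 81.4)² = 210.15²; (x + 33.6)² + (y − 89.6)² = 83.83².
Subtracting the SEIS-06 equation from the SEIS-07 and SEIS-08 equations removes the quadratic terms:
-284.4 x − 86.4 y = -17271.67
-121.8 x + 255.6 y = 9193.03
Solving the 2×2 system: x ≈ 43.5, y ≈ 56.7 km.

43.5 km east, 56.7 km north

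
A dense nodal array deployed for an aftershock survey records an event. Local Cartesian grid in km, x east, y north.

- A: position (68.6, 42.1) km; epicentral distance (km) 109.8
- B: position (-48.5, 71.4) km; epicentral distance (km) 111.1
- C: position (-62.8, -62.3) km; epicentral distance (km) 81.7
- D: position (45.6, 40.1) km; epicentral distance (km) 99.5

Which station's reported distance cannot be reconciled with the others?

B

Solve using three stations at a time. Using A, C, D (subtract circle equations pairwise → linear system) gives (x, y) ≈ (18.7, -55.7).
Distances from that point to each station vs reported:
  A: calculated 109.8 vs reported 109.8 → residual 0.0 km
  B: calculated 143.7 vs reported 111.1 → residual 32.6 km
  C: calculated 81.7 vs reported 81.7 → residual 0.0 km
  D: calculated 99.5 vs reported 99.5 → residual 0.0 km
A, C, D are mutually consistent (residuals ≈ 0); B is off by 32.6 km.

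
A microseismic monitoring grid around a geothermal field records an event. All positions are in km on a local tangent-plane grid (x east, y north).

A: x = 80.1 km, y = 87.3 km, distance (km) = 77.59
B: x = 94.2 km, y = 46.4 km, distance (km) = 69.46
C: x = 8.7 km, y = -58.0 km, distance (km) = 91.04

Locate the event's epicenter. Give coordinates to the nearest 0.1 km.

26.4 km east, 31.3 km north

Circle about each station: (x − 80.1)² + (y − 87.3)² = 77.59²; (x − 94.2)² + (y − 46.4)² = 69.46²; (x − 8.7)² + (y + 58.0)² = 91.04².
Subtracting pairs of circle equations eliminates x²+y² and gives linear equations (the radical axes):
28.2 x − 81.8 y = -1815.18
-142.8 x − 290.6 y = -12865.68
Solving the 2×2 system: x ≈ 26.4, y ≈ 31.3 km.
Check against A (with the unrounded x, y): √((x − 80.1)²+(y − 87.3)²) = 77.58 ≈ 77.59 km. ✓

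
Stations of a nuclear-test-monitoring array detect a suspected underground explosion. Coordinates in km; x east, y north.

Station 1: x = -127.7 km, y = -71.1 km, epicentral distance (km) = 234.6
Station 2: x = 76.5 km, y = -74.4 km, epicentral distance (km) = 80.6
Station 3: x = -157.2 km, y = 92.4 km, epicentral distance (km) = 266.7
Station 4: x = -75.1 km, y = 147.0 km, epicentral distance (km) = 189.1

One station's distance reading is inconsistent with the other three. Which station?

Solve using three stations at a time. Using Station 1, Station 2, Station 3 (subtract circle equations pairwise → linear system) gives (x, y) ≈ (94.5, 4.2).
Distances from that point to each station vs reported:
  Station 1: calculated 234.6 vs reported 234.6 → residual 0.0 km
  Station 2: calculated 80.6 vs reported 80.6 → residual 0.0 km
  Station 3: calculated 266.7 vs reported 266.7 → residual 0.0 km
  Station 4: calculated 221.7 vs reported 189.1 → residual 32.6 km
Station 1, Station 2, Station 3 are mutually consistent (residuals ≈ 0); Station 4 is off by 32.6 km.

Station 4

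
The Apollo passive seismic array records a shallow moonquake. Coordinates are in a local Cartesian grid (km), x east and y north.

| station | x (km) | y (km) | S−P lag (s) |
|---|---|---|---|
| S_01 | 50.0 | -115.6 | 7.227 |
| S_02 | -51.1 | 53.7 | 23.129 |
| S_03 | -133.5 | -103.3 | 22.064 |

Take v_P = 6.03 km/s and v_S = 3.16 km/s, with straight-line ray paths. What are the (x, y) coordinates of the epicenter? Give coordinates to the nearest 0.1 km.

12.0 km east, -86.3 km north

Distance from S−P lag: d = Δt · v_P v_S / (v_P − v_S) = Δt · (6.03·3.16)/(6.03−3.16) ≈ 6.6393·Δt.
So d_S_01 = 47.98, d_S_02 = 153.56, d_S_03 = 146.49 km.
Circle about each station: (x − 50.0)² + (y + 115.6)² = 47.98²; (x + 51.1)² + (y − 53.7)² = 153.56²; (x + 133.5)² + (y + 103.3)² = 146.49².
Subtracting the S_01 equation from the S_02 and S_03 equations removes the quadratic terms:
-202.2 x + 338.6 y = -31647.05
-367.0 x + 24.6 y = -6527.46
Solving the 2×2 system: x ≈ 12.0, y ≈ -86.3 km.
Check against S_01 (with the unrounded x, y): √((x − 50.0)²+(y + 115.6)²) = 47.98 ≈ 47.98 km. ✓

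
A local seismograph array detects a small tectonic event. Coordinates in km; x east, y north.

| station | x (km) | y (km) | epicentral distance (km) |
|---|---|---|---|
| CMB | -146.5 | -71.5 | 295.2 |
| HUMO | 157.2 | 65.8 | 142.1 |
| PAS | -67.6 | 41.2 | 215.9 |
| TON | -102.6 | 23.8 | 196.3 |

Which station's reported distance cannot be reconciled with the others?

Solve using three stations at a time. Using CMB, HUMO, TON (subtract circle equations pairwise → linear system) gives (x, y) ≈ (45.1, 153.0).
Distances from that point to each station vs reported:
  CMB: calculated 295.2 vs reported 295.2 → residual 0.0 km
  HUMO: calculated 142.0 vs reported 142.1 → residual 0.1 km
  PAS: calculated 158.8 vs reported 215.9 → residual 57.1 km
  TON: calculated 196.3 vs reported 196.3 → residual 0.0 km
CMB, HUMO, TON are mutually consistent (residuals ≈ 0); PAS is off by 57.1 km.

PAS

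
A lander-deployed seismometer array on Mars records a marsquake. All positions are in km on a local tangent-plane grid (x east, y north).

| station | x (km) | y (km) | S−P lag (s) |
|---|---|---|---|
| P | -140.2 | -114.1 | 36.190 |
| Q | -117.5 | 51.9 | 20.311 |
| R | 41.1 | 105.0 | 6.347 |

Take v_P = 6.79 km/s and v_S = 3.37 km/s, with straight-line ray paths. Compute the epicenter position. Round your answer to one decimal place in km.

Distance from S−P lag: d = Δt · v_P v_S / (v_P − v_S) = Δt · (6.79·3.37)/(6.79−3.37) ≈ 6.6907·Δt.
So d_P = 242.14, d_Q = 135.90, d_R = 42.47 km.
Circle about each station: (x + 140.2)² + (y + 114.1)² = 242.14²; (x + 117.5)² + (y − 51.9)² = 135.90²; (x − 41.1)² + (y − 105.0)² = 42.47².
Subtracting pairs of circle equations eliminates x²+y² and gives linear equations (the radical axes):
45.4 x + 332.0 y = 23987.98
362.6 x + 438.2 y = 36867.44
Solving the 2×2 system: x ≈ 17.2, y ≈ 69.9 km.

(17.2, 69.9)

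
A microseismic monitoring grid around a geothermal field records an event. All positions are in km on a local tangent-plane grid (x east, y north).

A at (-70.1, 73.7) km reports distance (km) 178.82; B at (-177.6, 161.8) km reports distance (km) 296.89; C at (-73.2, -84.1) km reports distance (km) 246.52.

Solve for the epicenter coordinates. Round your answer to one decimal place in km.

Circle about each station: (x + 70.1)² + (y − 73.7)² = 178.82²; (x + 177.6)² + (y − 161.8)² = 296.89²; (x + 73.2)² + (y + 84.1)² = 246.52².
Subtracting pairs of circle equations eliminates x²+y² and gives linear equations (the radical axes):
-215.0 x + 176.2 y = -8791.78
-6.2 x − 315.6 y = -26710.17
Solving the 2×2 system: x ≈ 108.5, y ≈ 82.5 km.

x ≈ 108.5 km, y ≈ 82.5 km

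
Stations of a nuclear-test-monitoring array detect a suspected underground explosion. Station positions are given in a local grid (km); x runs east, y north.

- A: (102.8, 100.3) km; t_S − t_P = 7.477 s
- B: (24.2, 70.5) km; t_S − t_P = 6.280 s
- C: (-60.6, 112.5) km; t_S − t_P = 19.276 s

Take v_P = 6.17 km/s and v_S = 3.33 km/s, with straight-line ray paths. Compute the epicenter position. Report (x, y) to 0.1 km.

Distance from S−P lag: d = Δt · v_P v_S / (v_P − v_S) = Δt · (6.17·3.33)/(6.17−3.33) ≈ 7.2345·Δt.
So d_A = 54.09, d_B = 45.43, d_C = 139.45 km.
Circle about each station: (x − 102.8)² + (y − 100.3)² = 54.09²; (x − 24.2)² + (y − 70.5)² = 45.43²; (x + 60.6)² + (y − 112.5)² = 139.45².
Subtracting the A equation from the B and C equations removes the quadratic terms:
-157.2 x − 59.6 y = -14210.20
-326.8 x + 24.4 y = -20819.89
Solving the 2×2 system: x ≈ 68.1, y ≈ 58.8 km.

x ≈ 68.1 km, y ≈ 58.8 km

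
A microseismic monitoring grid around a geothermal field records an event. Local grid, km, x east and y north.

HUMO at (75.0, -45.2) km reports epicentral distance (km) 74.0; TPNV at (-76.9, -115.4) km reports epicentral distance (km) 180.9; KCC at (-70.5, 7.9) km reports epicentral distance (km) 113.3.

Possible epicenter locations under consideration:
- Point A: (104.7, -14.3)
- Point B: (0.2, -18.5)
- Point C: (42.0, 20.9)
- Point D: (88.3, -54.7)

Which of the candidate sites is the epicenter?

For each candidate, compare |candidate − station| to the reported distance:
Point A: residuals HUMO 31.1, TPNV 26.9, KCC 63.3 → max 63.3 km
Point B: residuals HUMO 5.4, TPNV 57.1, KCC 37.8 → max 57.1 km
Point C: residuals HUMO 0.1, TPNV 0.0, KCC 0.1 → max 0.1 km
Point D: residuals HUMO 57.7, TPNV 4.9, KCC 57.4 → max 57.7 km
Only Point C has all residuals ≈ 0.

Point C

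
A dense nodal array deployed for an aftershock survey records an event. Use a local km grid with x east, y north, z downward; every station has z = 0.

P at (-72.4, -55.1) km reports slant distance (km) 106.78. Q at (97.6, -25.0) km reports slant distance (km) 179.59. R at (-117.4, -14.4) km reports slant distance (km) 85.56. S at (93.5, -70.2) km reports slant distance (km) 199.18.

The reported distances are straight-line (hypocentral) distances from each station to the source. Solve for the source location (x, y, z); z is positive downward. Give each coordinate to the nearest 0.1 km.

Each station gives a sphere (x−x_i)² + (y−y_i)² + z² = d_i² (stations at z=0).
Subtracting the P sphere from Q and R: z² cancels, leaving linear equations in x and y:
340.0 x + 60.2 y = -18977.61
-90.0 x + 81.4 y = 9793.80
Solving: x ≈ -64.494, y ≈ 49.009 km (keep extra digits for the depth step; rounded: -64.5, 49.0).
Then from the P sphere: z² = 106.78² − (x + 72.4)² − (y + 55.1)² with x = -64.494, y = 49.009, so z ≈ 22.378 ≈ 22.4 km.

x ≈ -64.5 km, y ≈ 49.0 km, depth ≈ 22.4 km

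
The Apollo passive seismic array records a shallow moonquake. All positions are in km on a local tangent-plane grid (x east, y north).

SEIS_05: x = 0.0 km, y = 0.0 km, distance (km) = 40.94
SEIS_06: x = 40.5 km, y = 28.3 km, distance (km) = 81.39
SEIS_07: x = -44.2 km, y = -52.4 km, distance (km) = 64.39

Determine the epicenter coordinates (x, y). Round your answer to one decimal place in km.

Circle about each station: x² + y² = 40.94²; (x − 40.5)² + (y − 28.3)² = 81.39²; (x + 44.2)² + (y + 52.4)² = 64.39².
Subtracting pairs of circle equations eliminates x²+y² and gives linear equations (the radical axes):
81.0 x + 56.6 y = -2507.11
-88.4 x − 104.8 y = 2229.41
Solving the 2×2 system: x ≈ -39.2, y ≈ 11.8 km.

-39.2 km east, 11.8 km north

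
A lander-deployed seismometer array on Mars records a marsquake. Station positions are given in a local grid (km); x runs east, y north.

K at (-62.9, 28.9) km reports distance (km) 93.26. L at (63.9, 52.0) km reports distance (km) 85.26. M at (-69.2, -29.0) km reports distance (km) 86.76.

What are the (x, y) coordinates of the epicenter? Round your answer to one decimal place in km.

17.0 km east, -19.2 km north

Circle about each station: (x + 62.9)² + (y − 28.9)² = 93.26²; (x − 63.9)² + (y − 52.0)² = 85.26²; (x + 69.2)² + (y + 29.0)² = 86.76².
Subtracting the K equation from the L and M equations removes the quadratic terms:
253.6 x + 46.2 y = 3423.75
-12.6 x − 115.8 y = 2008.15
Solving the 2×2 system: x ≈ 17.0, y ≈ -19.2 km.
Check against K (with the unrounded x, y): √((x + 62.9)²+(y − 28.9)²) = 93.25 ≈ 93.26 km. ✓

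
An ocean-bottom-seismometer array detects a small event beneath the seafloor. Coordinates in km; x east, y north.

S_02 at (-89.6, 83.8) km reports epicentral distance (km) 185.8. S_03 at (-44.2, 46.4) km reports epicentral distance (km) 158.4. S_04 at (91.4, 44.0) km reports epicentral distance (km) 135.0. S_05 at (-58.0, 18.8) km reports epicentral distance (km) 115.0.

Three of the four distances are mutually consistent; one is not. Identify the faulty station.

S_03

Solve using three stations at a time. Using S_02, S_04, S_05 (subtract circle equations pairwise → linear system) gives (x, y) ≈ (16.8, -68.5).
Distances from that point to each station vs reported:
  S_02: calculated 185.8 vs reported 185.8 → residual 0.0 km
  S_03: calculated 130.1 vs reported 158.4 → residual 28.3 km
  S_04: calculated 135.0 vs reported 135.0 → residual 0.0 km
  S_05: calculated 114.9 vs reported 115.0 → residual 0.1 km
S_02, S_04, S_05 are mutually consistent (residuals ≈ 0); S_03 is off by 28.3 km.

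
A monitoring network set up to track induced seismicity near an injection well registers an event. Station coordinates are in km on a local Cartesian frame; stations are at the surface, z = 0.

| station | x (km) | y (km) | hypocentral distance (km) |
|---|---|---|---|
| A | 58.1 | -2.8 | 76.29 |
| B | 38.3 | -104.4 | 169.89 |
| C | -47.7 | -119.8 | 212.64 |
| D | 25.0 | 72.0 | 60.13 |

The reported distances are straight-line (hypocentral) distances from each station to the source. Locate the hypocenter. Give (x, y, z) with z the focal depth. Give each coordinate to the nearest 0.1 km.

Each station gives a sphere (x−x_i)² + (y−y_i)² + z² = d_i² (stations at z=0).
Subtracting the A sphere from B and C: z² cancels, leaving linear equations in x and y:
-39.6 x − 203.2 y = -14059.65
-211.6 x − 234.0 y = -26151.73
Solving: x ≈ 60.007, y ≈ 57.497 km (keep extra digits for the depth step; rounded: 60.0, 57.5).
Then from the A sphere: z² = 76.29² − (x − 58.1)² − (y + 2.8)² with x = 60.007, y = 57.497, so z ≈ 46.699 ≈ 46.7 km.

(60.0, 57.5, 46.7)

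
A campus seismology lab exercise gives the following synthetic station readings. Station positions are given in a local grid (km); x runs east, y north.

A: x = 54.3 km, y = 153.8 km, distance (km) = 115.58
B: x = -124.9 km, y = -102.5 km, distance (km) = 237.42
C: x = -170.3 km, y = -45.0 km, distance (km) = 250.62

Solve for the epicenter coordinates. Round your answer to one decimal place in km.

65.9 km east, 38.8 km north

Circle about each station: (x − 54.3)² + (y − 153.8)² = 115.58²; (x + 124.9)² + (y + 102.5)² = 237.42²; (x + 170.3)² + (y + 45.0)² = 250.62².
Subtracting pairs of circle equations eliminates x²+y² and gives linear equations (the radical axes):
-358.4 x − 512.6 y = -43506.19
-449.2 x − 397.6 y = -45027.49
Solving the 2×2 system: x ≈ 65.9, y ≈ 38.8 km.
Check against A (with the unrounded x, y): √((x − 54.3)²+(y − 153.8)²) = 115.58 ≈ 115.58 km. ✓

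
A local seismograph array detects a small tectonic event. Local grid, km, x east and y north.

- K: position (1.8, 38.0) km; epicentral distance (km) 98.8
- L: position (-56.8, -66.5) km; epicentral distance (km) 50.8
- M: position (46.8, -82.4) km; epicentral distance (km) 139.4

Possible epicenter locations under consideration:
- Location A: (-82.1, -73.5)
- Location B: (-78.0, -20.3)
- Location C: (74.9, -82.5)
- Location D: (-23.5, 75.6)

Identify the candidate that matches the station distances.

Location B

For each candidate, compare |candidate − station| to the reported distance:
Location A: residuals K 40.7, L 24.5, M 10.2 → max 40.7 km
Location B: residuals K 0.0, L 0.0, M 0.0 → max 0.0 km
Location C: residuals K 42.1, L 81.9, M 111.3 → max 111.3 km
Location D: residuals K 53.5, L 95.1, M 33.5 → max 95.1 km
Only Location B has all residuals ≈ 0.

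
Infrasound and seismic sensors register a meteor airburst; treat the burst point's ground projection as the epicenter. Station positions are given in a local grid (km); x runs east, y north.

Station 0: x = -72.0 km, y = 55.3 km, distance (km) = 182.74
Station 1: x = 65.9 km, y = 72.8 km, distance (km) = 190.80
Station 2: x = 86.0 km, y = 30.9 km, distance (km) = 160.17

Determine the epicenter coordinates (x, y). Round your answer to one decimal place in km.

8.0 km east, -109.0 km north

Circle about each station: (x + 72.0)² + (y − 55.3)² = 182.74²; (x − 65.9)² + (y − 72.8)² = 190.80²; (x − 86.0)² + (y − 30.9)² = 160.17².
Subtracting pairs of circle equations eliminates x²+y² and gives linear equations (the radical axes):
275.8 x + 35.0 y = -1610.17
316.0 x − 48.8 y = 7848.20
Solving the 2×2 system: x ≈ 8.0, y ≈ -109.0 km.
Check against Station 0 (with the unrounded x, y): √((x + 72.0)²+(y − 55.3)²) = 182.77 ≈ 182.74 km. ✓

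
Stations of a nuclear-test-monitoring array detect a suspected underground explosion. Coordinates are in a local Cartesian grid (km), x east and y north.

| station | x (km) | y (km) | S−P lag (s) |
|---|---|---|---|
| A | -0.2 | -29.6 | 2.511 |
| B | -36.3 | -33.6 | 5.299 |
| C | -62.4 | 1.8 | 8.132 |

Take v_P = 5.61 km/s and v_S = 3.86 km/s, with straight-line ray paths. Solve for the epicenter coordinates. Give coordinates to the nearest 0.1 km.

Distance from S−P lag: d = Δt · v_P v_S / (v_P − v_S) = Δt · (5.61·3.86)/(5.61−3.86) ≈ 12.3741·Δt.
So d_A = 31.07, d_B = 65.57, d_C = 100.63 km.
Circle about each station: (x + 0.2)² + (y + 29.6)² = 31.07²; (x + 36.3)² + (y + 33.6)² = 65.57²; (x + 62.4)² + (y − 1.8)² = 100.63².
Subtracting pairs of circle equations eliminates x²+y² and gives linear equations (the radical axes):
-72.2 x − 8.0 y = -1763.63
-124.4 x + 62.8 y = -6140.25
Solving the 2×2 system: x ≈ 28.9, y ≈ -40.5 km.

28.9 km east, -40.5 km north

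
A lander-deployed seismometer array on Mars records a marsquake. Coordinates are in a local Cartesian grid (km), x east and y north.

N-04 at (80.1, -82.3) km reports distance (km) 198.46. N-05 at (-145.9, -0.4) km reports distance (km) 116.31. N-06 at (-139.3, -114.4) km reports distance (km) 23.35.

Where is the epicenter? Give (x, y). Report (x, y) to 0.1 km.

(-116.0, -112.8)

Circle about each station: (x − 80.1)² + (y + 82.3)² = 198.46²; (x + 145.9)² + (y + 0.4)² = 116.31²; (x + 139.3)² + (y + 114.4)² = 23.35².
Subtracting the N-04 equation from the N-05 and N-06 equations removes the quadratic terms:
-452.0 x + 163.8 y = 33956.03
-438.8 x − 64.2 y = 58143.70
Solving the 2×2 system: x ≈ -116.0, y ≈ -112.8 km.
Check against N-04 (with the unrounded x, y): √((x − 80.1)²+(y + 82.3)²) = 198.46 ≈ 198.46 km. ✓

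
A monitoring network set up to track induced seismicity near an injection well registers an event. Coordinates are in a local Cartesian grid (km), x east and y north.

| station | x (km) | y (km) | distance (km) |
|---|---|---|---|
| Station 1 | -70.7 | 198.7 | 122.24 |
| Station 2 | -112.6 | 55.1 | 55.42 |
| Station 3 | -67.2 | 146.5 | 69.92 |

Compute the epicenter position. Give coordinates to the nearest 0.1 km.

x ≈ -61.6 km, y ≈ 76.8 km

Circle about each station: (x + 70.7)² + (y − 198.7)² = 122.24²; (x + 112.6)² + (y − 55.1)² = 55.42²; (x + 67.2)² + (y − 146.5)² = 69.92².
Subtracting the Station 1 equation from the Station 2 and Station 3 equations removes the quadratic terms:
-83.8 x − 287.2 y = -16894.17
7.0 x − 104.4 y = -8448.28
Solving the 2×2 system: x ≈ -61.6, y ≈ 76.8 km.
Check against Station 1 (with the unrounded x, y): √((x + 70.7)²+(y − 198.7)²) = 122.25 ≈ 122.24 km. ✓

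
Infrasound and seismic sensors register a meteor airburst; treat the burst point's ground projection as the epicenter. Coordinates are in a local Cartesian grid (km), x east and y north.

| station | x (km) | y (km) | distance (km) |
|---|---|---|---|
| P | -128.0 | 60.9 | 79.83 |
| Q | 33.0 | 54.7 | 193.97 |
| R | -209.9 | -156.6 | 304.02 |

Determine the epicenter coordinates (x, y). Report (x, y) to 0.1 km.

(-141.4, 139.6)

Circle about each station: (x + 128.0)² + (y − 60.9)² = 79.83²; (x − 33.0)² + (y − 54.7)² = 193.97²; (x + 209.9)² + (y + 156.6)² = 304.02².
Subtracting the P equation from the Q and R equations removes the quadratic terms:
322.0 x − 12.4 y = -47263.25
-163.8 x − 435.0 y = -37566.57
Solving the 2×2 system: x ≈ -141.4, y ≈ 139.6 km.
Check against P (with the unrounded x, y): √((x + 128.0)²+(y − 60.9)²) = 79.84 ≈ 79.83 km. ✓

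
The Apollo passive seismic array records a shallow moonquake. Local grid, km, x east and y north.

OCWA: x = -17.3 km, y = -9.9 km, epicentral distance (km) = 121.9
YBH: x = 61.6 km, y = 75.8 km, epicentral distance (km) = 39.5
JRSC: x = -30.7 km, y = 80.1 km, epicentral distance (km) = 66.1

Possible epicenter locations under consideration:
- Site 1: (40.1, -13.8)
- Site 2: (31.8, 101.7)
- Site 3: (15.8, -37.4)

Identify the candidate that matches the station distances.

Site 2

For each candidate, compare |candidate − station| to the reported distance:
Site 1: residuals OCWA 64.4, YBH 52.6, JRSC 51.5 → max 64.4 km
Site 2: residuals OCWA 0.0, YBH 0.0, JRSC 0.0 → max 0.0 km
Site 3: residuals OCWA 78.9, YBH 82.6, JRSC 60.3 → max 82.6 km
Only Site 2 has all residuals ≈ 0.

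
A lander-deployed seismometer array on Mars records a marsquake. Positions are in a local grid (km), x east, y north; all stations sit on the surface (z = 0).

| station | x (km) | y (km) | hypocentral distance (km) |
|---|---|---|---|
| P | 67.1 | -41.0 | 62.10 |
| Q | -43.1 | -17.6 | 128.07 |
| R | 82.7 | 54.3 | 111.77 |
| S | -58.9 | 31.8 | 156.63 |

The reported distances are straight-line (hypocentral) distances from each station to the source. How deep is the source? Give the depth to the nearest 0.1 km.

z ≈ 62.0 km

Each station gives a sphere (x−x_i)² + (y−y_i)² + z² = d_i² (stations at z=0).
Subtracting the P sphere from Q and R: z² cancels, leaving linear equations in x and y:
-220.4 x + 46.8 y = -16561.55
31.2 x + 190.6 y = -5031.75
Solving: x ≈ 67.202, y ≈ -37.400 km (keep extra digits for the depth step; rounded: 67.2, -37.4).
Then from the P sphere: z² = 62.10² − (x − 67.1)² − (y + 41.0)² with x = 67.202, y = -37.400, so z ≈ 61.995 ≈ 62.0 km.
Check against S (with the unrounded solution): distance 156.63 ≈ 156.63 km. ✓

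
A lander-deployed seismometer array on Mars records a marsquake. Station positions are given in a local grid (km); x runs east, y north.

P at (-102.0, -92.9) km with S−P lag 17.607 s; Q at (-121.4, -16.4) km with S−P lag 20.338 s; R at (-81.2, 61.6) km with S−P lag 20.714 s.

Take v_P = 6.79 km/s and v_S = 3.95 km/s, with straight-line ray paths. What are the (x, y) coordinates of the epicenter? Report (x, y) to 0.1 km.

Distance from S−P lag: d = Δt · v_P v_S / (v_P − v_S) = Δt · (6.79·3.95)/(6.79−3.95) ≈ 9.4438·Δt.
So d_P = 166.28, d_Q = 192.07, d_R = 195.62 km.
Circle about each station: (x + 102.0)² + (y + 92.9)² = 166.28²; (x + 121.4)² + (y + 16.4)² = 192.07²; (x + 81.2)² + (y − 61.6)² = 195.62².
Subtracting pairs of circle equations eliminates x²+y² and gives linear equations (the radical axes):
-38.8 x + 153.0 y = -13269.34
41.6 x + 309.0 y = -19264.56
Solving the 2×2 system: x ≈ 62.8, y ≈ -70.8 km.
Check against P (with the unrounded x, y): √((x + 102.0)²+(y + 92.9)²) = 166.28 ≈ 166.28 km. ✓

x ≈ 62.8 km, y ≈ -70.8 km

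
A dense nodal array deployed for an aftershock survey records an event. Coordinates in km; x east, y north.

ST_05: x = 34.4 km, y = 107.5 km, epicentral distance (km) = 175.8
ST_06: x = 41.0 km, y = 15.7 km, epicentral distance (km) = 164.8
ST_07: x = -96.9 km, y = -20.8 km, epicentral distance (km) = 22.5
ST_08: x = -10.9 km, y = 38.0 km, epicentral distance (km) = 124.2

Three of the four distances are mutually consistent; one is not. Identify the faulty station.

ST_05

Solve using three stations at a time. Using ST_06, ST_07, ST_08 (subtract circle equations pairwise → linear system) gives (x, y) ≈ (-119.3, -22.7).
Distances from that point to each station vs reported:
  ST_05: calculated 201.4 vs reported 175.8 → residual 25.6 km
  ST_06: calculated 164.8 vs reported 164.8 → residual 0.0 km
  ST_07: calculated 22.4 vs reported 22.5 → residual 0.1 km
  ST_08: calculated 124.2 vs reported 124.2 → residual 0.0 km
ST_06, ST_07, ST_08 are mutually consistent (residuals ≈ 0); ST_05 is off by 25.6 km.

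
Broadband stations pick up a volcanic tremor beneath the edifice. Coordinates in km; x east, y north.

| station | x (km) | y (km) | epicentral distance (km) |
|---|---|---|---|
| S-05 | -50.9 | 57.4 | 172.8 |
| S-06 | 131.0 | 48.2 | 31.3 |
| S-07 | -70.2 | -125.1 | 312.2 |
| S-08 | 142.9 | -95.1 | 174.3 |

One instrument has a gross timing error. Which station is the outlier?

Solve using three stations at a time. Using S-05, S-06, S-08 (subtract circle equations pairwise → linear system) gives (x, y) ≈ (120.7, 77.8).
Distances from that point to each station vs reported:
  S-05: calculated 172.8 vs reported 172.8 → residual 0.0 km
  S-06: calculated 31.3 vs reported 31.3 → residual 0.0 km
  S-07: calculated 278.6 vs reported 312.2 → residual 33.6 km
  S-08: calculated 174.3 vs reported 174.3 → residual 0.0 km
S-05, S-06, S-08 are mutually consistent (residuals ≈ 0); S-07 is off by 33.6 km.

S-07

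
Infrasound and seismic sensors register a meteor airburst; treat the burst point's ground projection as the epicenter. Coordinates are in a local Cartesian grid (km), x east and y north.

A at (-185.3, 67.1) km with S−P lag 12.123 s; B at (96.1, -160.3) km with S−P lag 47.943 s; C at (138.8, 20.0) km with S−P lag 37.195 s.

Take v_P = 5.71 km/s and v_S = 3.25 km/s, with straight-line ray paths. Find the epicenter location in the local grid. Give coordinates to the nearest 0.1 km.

Distance from S−P lag: d = Δt · v_P v_S / (v_P − v_S) = Δt · (5.71·3.25)/(5.71−3.25) ≈ 7.5437·Δt.
So d_A = 91.45, d_B = 361.67, d_C = 280.59 km.
Circle about each station: (x + 185.3)² + (y − 67.1)² = 91.45²; (x − 96.1)² + (y + 160.3)² = 361.67²; (x − 138.8)² + (y − 20.0)² = 280.59².
Subtracting pairs of circle equations eliminates x²+y² and gives linear equations (the radical axes):
562.8 x − 454.8 y = -126349.29
648.2 x − 94.2 y = -89540.71
Solving the 2×2 system: x ≈ -119.2, y ≈ 130.3 km.

-119.2 km east, 130.3 km north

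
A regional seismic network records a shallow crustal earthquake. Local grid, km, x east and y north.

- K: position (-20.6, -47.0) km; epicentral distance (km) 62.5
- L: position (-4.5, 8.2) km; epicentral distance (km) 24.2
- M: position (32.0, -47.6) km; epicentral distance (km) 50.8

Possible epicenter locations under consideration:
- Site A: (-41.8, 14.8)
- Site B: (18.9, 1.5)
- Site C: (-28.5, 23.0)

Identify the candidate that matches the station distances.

Site B

For each candidate, compare |candidate − station| to the reported distance:
Site A: residuals K 2.8, L 13.7, M 45.8 → max 45.8 km
Site B: residuals K 0.0, L 0.1, M 0.0 → max 0.1 km
Site C: residuals K 7.9, L 4.0, M 42.2 → max 42.2 km
Only Site B has all residuals ≈ 0.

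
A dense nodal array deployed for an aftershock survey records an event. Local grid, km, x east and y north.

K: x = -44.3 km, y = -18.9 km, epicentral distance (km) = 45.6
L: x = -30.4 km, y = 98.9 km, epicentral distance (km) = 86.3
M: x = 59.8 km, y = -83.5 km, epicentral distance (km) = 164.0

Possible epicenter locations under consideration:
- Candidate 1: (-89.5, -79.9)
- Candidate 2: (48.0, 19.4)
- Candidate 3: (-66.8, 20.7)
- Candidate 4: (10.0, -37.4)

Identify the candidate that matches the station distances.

For each candidate, compare |candidate − station| to the reported distance:
Candidate 1: residuals K 30.3, L 102.0, M 14.7 → max 102.0 km
Candidate 2: residuals K 54.3, L 25.4, M 60.4 → max 60.4 km
Candidate 3: residuals K 0.1, L 0.0, M 0.0 → max 0.1 km
Candidate 4: residuals K 11.8, L 55.9, M 96.1 → max 96.1 km
Only Candidate 3 has all residuals ≈ 0.

Candidate 3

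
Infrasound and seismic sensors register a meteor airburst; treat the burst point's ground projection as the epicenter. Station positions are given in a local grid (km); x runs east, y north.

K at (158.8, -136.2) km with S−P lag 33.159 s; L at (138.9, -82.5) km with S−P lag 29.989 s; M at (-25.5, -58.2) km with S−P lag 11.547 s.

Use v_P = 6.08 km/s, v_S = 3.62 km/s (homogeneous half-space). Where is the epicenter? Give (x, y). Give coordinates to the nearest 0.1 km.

Distance from S−P lag: d = Δt · v_P v_S / (v_P − v_S) = Δt · (6.08·3.62)/(6.08−3.62) ≈ 8.9470·Δt.
So d_K = 296.67, d_L = 268.31, d_M = 103.31 km.
Circle about each station: (x − 158.8)² + (y + 136.2)² = 296.67²; (x − 138.9)² + (y + 82.5)² = 268.31²; (x + 25.5)² + (y + 58.2)² = 103.31².
Subtracting pairs of circle equations eliminates x²+y² and gives linear equations (the radical axes):
-39.8 x + 107.4 y = -1645.59
-368.6 x + 156.0 y = 37609.74
Solving the 2×2 system: x ≈ -128.7, y ≈ -63.0 km.

-128.7 km east, -63.0 km north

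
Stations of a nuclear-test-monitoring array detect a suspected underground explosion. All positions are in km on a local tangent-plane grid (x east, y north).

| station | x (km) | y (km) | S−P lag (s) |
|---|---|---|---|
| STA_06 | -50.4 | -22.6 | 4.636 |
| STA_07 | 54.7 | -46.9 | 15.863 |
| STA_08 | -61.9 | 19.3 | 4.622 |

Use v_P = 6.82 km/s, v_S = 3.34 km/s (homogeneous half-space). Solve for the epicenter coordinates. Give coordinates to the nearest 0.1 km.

Distance from S−P lag: d = Δt · v_P v_S / (v_P − v_S) = Δt · (6.82·3.34)/(6.82−3.34) ≈ 6.5456·Δt.
So d_STA_06 = 30.35, d_STA_07 = 103.83, d_STA_08 = 30.25 km.
Circle about each station: (x + 50.4)² + (y + 22.6)² = 30.35²; (x − 54.7)² + (y + 46.9)² = 103.83²; (x + 61.9)² + (y − 19.3)² = 30.25².
Subtracting the STA_06 equation from the STA_07 and STA_08 equations removes the quadratic terms:
210.2 x − 48.6 y = -7718.77
-23.0 x + 83.8 y = 1159.24
Solving the 2×2 system: x ≈ -35.8, y ≈ 4.0 km.

x ≈ -35.8 km, y ≈ 4.0 km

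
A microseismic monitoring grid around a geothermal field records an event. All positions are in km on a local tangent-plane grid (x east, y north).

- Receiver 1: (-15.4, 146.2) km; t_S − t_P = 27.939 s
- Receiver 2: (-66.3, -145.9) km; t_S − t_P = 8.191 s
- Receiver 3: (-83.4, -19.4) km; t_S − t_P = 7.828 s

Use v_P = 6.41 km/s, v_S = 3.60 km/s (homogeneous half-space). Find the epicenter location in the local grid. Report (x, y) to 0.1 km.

(-59.3, -79.0)

Distance from S−P lag: d = Δt · v_P v_S / (v_P − v_S) = Δt · (6.41·3.60)/(6.41−3.60) ≈ 8.2121·Δt.
So d_Receiver 1 = 229.44, d_Receiver 2 = 67.27, d_Receiver 3 = 64.28 km.
Circle about each station: (x + 15.4)² + (y − 146.2)² = 229.44²; (x + 66.3)² + (y + 145.9)² = 67.27²; (x + 83.4)² + (y + 19.4)² = 64.28².
Subtracting pairs of circle equations eliminates x²+y² and gives linear equations (the radical axes):
-101.8 x − 584.2 y = 52188.36
-136.0 x − 331.2 y = 34231.12
Solving the 2×2 system: x ≈ -59.3, y ≈ -79.0 km.
Check against Receiver 1 (with the unrounded x, y): √((x + 15.4)²+(y − 146.2)²) = 229.44 ≈ 229.44 km. ✓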